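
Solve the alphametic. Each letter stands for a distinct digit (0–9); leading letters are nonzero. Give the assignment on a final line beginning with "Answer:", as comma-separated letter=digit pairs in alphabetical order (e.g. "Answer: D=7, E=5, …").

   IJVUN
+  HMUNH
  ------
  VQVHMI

Step 1. [col 1: N + H ≡ I (mod 10)] I=3 is one option consistent with column 1 (N + H ≡ I (mod 10), carry-in 0) — take it. So I=3.
Step 2. [V] the sum has 6 digits but both addends have 5; that extra leading digit V is the final carry, namely 1, so V=1.
Step 3. [col 1: N + H ≡ I (mod 10)] several values work for H in column 1 (N + H ≡ I (mod 10), carry-in 0); try H=6 ⇒ H=6.
Step 4. [col 1: N + H ≡ I (mod 10)] column 1: given H=6, I=3, carry-in 0, and digits 1,3,6 already taken and all letters distinct, N+H≡I (mod 10) forces N=7, so N=7.
Step 5. [col 2: U + N ≡ M (mod 10)] several values work for M in column 2 (U + N ≡ M (mod 10), carry-in 1); try M=2 ⇒ M=2.
Step 6. [col 2: U + N ≡ M (mod 10)] from column 2 (N=7, M=2, carry-in 1, digits 1,2,3,6,7 already taken and all letters distinct): U must equal 4. So U=4.
Step 7. [col 4: J + M ≡ V (mod 10)] from column 4 (M=2, V=1, carry-in 0, digits 1,2,3,4,6,7 already taken and all letters distinct): J must equal 9, so J=9.
Step 8. [col 5: I + H ≡ Q (mod 10)] from column 5 (I=3, H=6, carry-in 1, digits 1,2,3,4,6,7,9 already taken and all letters distinct): Q must equal 0, so Q=0.

Answer: H=6, I=3, J=9, M=2, N=7, Q=0, U=4, V=1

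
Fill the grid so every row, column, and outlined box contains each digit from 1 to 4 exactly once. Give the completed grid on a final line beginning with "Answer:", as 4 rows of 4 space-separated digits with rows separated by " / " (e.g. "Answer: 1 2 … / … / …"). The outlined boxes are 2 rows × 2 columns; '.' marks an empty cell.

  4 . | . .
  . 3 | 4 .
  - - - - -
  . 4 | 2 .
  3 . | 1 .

Step 1. [r2c1∈{1,2}] in col 1, 2 fits only at r2c1 ⇒ r2c1=2.
Step 2. [r1c4∈{1,2,3}] r1c4 is the only open cell in row 1 admitting 2, so r1c4=2.
Step 3. [r1c3∈{3}] r1c3's peers cover all but 3. So r1c3=3.
Step 4. [r1c2∈{1}] only 1 remains possible at r1c2 ⇒ r1c2=1.
Step 5. [r4c4∈{4}] r4c4 has the single candidate 4 ⇒ r4c4=4.
Step 6. [r3c4∈{3}] r3c4 is down to just 3 ⇒ r3c4=3.
Step 7. [r4c2∈{2}] only 2 remains possible at r4c2 ⇒ r4c2=2.
Step 8. [r2c4∈{1}] only 1 remains possible at r2c4, so r2c4=1.
Step 9. [r3c1∈{1}] nothing but 1 survives at r3c1, so r3c1=1.

Answer: 4 1 3 2 / 2 3 4 1 / 1 4 2 3 / 3 2 1 4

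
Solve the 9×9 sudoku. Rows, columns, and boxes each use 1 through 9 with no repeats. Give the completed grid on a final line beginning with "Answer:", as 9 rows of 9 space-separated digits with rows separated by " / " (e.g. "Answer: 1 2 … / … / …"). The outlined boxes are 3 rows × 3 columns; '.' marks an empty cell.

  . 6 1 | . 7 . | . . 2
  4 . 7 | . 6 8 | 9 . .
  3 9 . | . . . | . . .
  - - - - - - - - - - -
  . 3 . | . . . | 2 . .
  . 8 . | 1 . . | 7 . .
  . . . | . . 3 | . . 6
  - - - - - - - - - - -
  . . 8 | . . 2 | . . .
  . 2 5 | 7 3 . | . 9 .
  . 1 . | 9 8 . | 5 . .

Step 1. [r8c1∈{6}] r8c1's peers cover all but 6. So r8c1=6.
Step 2. [r9c1∈{7}] nothing but 7 survives at r9c1, so r9c1=7.
Step 3. [r7c2∈{4}] r7c2 has the single candidate 4, so r7c2=4.
Step 4. [r2c4∈{2,3,5}] 2 has one home in row 2: r2c4 ⇒ r2c4=2.
Step 5. [r1c6∈{4,5,9}] in row 1, 9 fits only at r1c6 ⇒ r1c6=9.
Step 6. [r1c4∈{3,4,5}] 3 has one home in col 4: r1c4, so r1c4=3.
Step 7. [r7c7∈{1,3,6}] in col 7, 3 fits only at r7c7, so r7c7=3.
Step 8. [r9c9∈{4}] only 4 remains possible at r9c9. So r9c9=4.
Step 9. [r9c6∈{6}] r9c6 has the single candidate 6 ⇒ r9c6=6.
Step 10. [r7c4∈{5}] r7c4 is down to just 5, so r7c4=5.
Step 11. [r3c4∈{4}] r3c4 is down to just 4. So r3c4=4.
Step 12. [r2c2∈{5}] only 5 remains possible at r2c2. So r2c2=5.
Step 13. [r1c8∈{4,5,8}] r1c8 is the only open cell in row 1 admitting 5. So r1c8=5.
Step 14. [r7c5∈{1}] nothing but 1 survives at r7c5 ⇒ r7c5=1.
Step 15. [r3c6∈{1,5}] in col 6, 1 fits only at r3c6 ⇒ r3c6=1.
Step 16. [r5c3∈{2,4,6,9}] across row 5, 6 lands solely at r5c3, so r5c3=6.
Step 17. [r6c4∈{8}] r6c4 is down to just 8 ⇒ r6c4=8.
Step 18. [r7c1∈{9}] only 9 remains possible at r7c1, so r7c1=9.
Step 19. [r3c5∈{5}] r3c5's peers cover all but 5 ⇒ r3c5=5.
Step 20. [r6c1∈{1,2,5}] r6c1 is the only open cell in row 6 admitting 5. So r6c1=5.
Step 21. [r7c9∈{7}] nothing but 7 survives at r7c9, so r7c9=7.
Step 22. [r3c9∈{8}] r3c9 is down to just 8. So r3c9=8.
Step 23. [r8c9∈{1}] nothing but 1 survives at r8c9. So r8c9=1.
Step 24. [r6c7∈{1,4}] across col 7, 1 lands solely at r6c7 ⇒ r6c7=1.
Step 25. [r6c8∈{4}] nothing but 4 survives at r6c8. So r6c8=4.
Step 26. [r4c3∈{4,9}] col 3 places 4 nowhere but r4c3. So r4c3=4.
Step 27. [r4c5∈{9}] r4c5's peers cover all but 9 ⇒ r4c5=9.
Step 28. [r2c9∈{3}] only 3 remains possible at r2c9, so r2c9=3.
Step 29. [r4c9∈{5}] r4c9's peers cover all but 5 ⇒ r4c9=5.
Step 30. [r6c5∈{2}] only 2 remains possible at r6c5, so r6c5=2.
Step 31. [r8c6∈{4}] r8c6's peers cover all but 4 ⇒ r8c6=4.
Step 32. [r3c8∈{6,7}] row 3 places 7 nowhere but r3c8. So r3c8=7.
Step 33. [r7c8∈{6}] only 6 remains possible at r7c8 ⇒ r7c8=6.
Step 34. [r4c6∈{7}] nothing but 7 survives at r4c6 ⇒ r4c6=7.
Step 35. [r1c1∈{8}] only 8 remains possible at r1c1, so r1c1=8.
Step 36. [r5c1∈{2}] nothing but 2 survives at r5c1 ⇒ r5c1=2.
Step 37. [r6c3∈{9}] r6c3 has the single candidate 9. So r6c3=9.
Step 38. [r1c7∈{4}] r1c7's peers cover all but 4, so r1c7=4.
Step 39. [r3c7∈{6}] nothing but 6 survives at r3c7. So r3c7=6.
Step 40. [r9c3∈{3}] nothing but 3 survives at r9c3. So r9c3=3.
Step 41. [r4c8∈{8}] r4c8 is down to just 8, so r4c8=8.
Step 42. [r3c3∈{2}] only 2 remains possible at r3c3 ⇒ r3c3=2.
Step 43. [r5c8∈{3}] only 3 remains possible at r5c8 ⇒ r5c8=3.
Step 44. [r5c9∈{9}] r5c9 is down to just 9. So r5c9=9.
Step 45. [r5c6∈{5}] r5c6 is down to just 5. So r5c6=5.
Step 46. [r5c5∈{4}] r5c5 is down to just 4. So r5c5=4.
Step 47. [r8c7∈{8}] only 8 remains possible at r8c7. So r8c7=8.
Step 48. [r4c1∈{1}] nothing but 1 survives at r4c1, so r4c1=1.
Step 49. [r6c2∈{7}] r6c2 has the single candidate 7. So r6c2=7.
Step 50. [r4c4∈{6}] nothing but 6 survives at r4c4 ⇒ r4c4=6.
Step 51. [r9c8∈{2}] only 2 remains possible at r9c8. So r9c8=2.
Step 52. [r2c8∈{1}] r2c8 is down to just 1 ⇒ r2c8=1.

Answer: 8 6 1 3 7 9 4 5 2 / 4 5 7 2 6 8 9 1 3 / 3 9 2 4 5 1 6 7 8 / 1 3 4 6 9 7 2 8 5 / 2 8 6 1 4 5 7 3 9 / 5 7 9 8 2 3 1 4 6 / 9 4 8 5 1 2 3 6 7 / 6 2 5 7 3 4 8 9 1 / 7 1 3 9 8 6 5 2 4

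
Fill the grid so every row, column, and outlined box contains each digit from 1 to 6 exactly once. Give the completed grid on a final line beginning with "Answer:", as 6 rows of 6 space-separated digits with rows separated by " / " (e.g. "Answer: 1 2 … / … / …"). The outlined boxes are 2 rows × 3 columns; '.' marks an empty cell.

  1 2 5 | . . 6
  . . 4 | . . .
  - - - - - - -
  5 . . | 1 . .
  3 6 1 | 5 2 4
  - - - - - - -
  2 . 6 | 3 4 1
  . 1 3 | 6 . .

Step 1. [r1c5∈{3}] only 3 remains possible at r1c5 ⇒ r1c5=3.
Step 2. [r6c6∈{2,5}] row 6 places 2 nowhere but r6c6, so r6c6=2.
Step 3. [r2c6∈{5}] r2c6 has the single candidate 5. So r2c6=5.
Step 4. [r5c2∈{5}] r5c2's peers cover all but 5, so r5c2=5.
Step 5. [r2c4∈{2}] only 2 remains possible at r2c4. So r2c4=2.
Step 6. [r6c1∈{4}] r6c1 is down to just 4. So r6c1=4.
Step 7. [r6c5∈{5}] nothing but 5 survives at r6c5 ⇒ r6c5=5.
Step 8. [r3c2∈{4}] only 4 remains possible at r3c2 ⇒ r3c2=4.
Step 9. [r3c3∈{2}] nothing but 2 survives at r3c3, so r3c3=2.
Step 10. [r3c6∈{3}] r3c6 is down to just 3. So r3c6=3.
Step 11. [r2c5∈{1}] r2c5 has the single candidate 1, so r2c5=1.
Step 12. [r2c2∈{3}] r2c2's peers cover all but 3, so r2c2=3.
Step 13. [r3c5∈{6}] r3c5 is down to just 6. So r3c5=6.
Step 14. [r2c1∈{6}] r2c1 has the single candidate 6 ⇒ r2c1=6.
Step 15. [r1c4∈{4}] r1c4's peers cover all but 4. So r1c4=4.

Answer: 1 2 5 4 3 6 / 6 3 4 2 1 5 / 5 4 2 1 6 3 / 3 6 1 5 2 4 / 2 5 6 3 4 1 / 4 1 3 6 5 2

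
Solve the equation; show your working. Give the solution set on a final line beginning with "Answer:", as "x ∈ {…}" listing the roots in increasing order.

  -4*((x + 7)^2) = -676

Step 1. [-4*((x + 7)^2) = -676] leading coefficient -4: divide by -4, so div: (x + 7)^2 = 169.
Step 2. [(x + 7)^2 = 169] LHS squared, RHS 169 ≥ 0: apply √ (±) ⇒ sqrt: x + 7 = 13 or -13.
Step 3. [x + 7 = 13 or -13] +7 is outermost — subtract 7 both sides. So sub: x = 6 or -20.

Answer: x ∈ {-20, 6}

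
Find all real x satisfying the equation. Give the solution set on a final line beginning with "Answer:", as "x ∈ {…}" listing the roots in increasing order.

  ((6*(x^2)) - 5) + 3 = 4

Step 1. [((6*(x^2)) - 5) + 3 = 4] the outer +3 inverts by subtracting 3 ⇒ sub: (6*(x^2)) - 5 = 1.
Step 2. [(6*(x^2)) - 5 = 1] the outer -5 inverts by adding 5. So sub: 6*(x^2) = 6.
Step 3. [6*(x^2) = 6] divide by the outer 6 ⇒ div: x^2 = 1.
Step 4. [x^2 = 1] √ both sides: 1 ≥ 0 gives two branches. So sqrt: x = 1 or -1.

Answer: x ∈ {-1, 1}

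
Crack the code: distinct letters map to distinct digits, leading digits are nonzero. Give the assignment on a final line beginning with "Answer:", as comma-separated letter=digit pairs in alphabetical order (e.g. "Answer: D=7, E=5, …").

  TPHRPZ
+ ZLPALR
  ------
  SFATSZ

Step 1. [col 1: Z + R ≡ Z (mod 10)] column 1 reads Z+R+carry(0)=Z with nothing yet; with all letters distinct, none taken yet, the only value for R is 0, so R=0.
Step 2. [col 1: Z + R ≡ Z (mod 10)] several values work for Z in column 1 (Z + R ≡ Z (mod 10), carry-in 0); try Z=1 ⇒ Z=1.
Step 3. [col 2: P + L ≡ S (mod 10)] L=7 is one option consistent with column 2 (P + L ≡ S (mod 10), carry-in 0) — take it. So L=7.
Step 4. [col 2: P + L ≡ S (mod 10)] column 2 (P + L ≡ S (mod 10), carry-in 0) doesn't pin S yet; pick S=5 and continue, so S=5.
Step 5. [col 2: P + L ≡ S (mod 10)] column 2 reads P+L+carry(0)=S with L=7, S=5; with digits 0,1,5,7 already taken and all letters distinct, the only value for P is 8, so P=8.
Step 6. [col 3: R + A ≡ T (mod 10)] several values work for A in column 3 (R + A ≡ T (mod 10), carry-in 1); try A=2, so A=2.
Step 7. [col 3: R + A ≡ T (mod 10)] column 3 reads R+A+carry(1)=T with R=0, A=2; with digits 0,1,2,5,7,8 already taken and all letters distinct, the only value for T is 3. So T=3.
Step 8. [col 4: H + P ≡ A (mod 10)] in column 4 we have H+P≡A with carry-in 0; given P=8, A=2 and digits 0,1,2,3,5,7,8 already taken and all letters distinct, that pins H to 4, so H=4.
Step 9. [col 5: P + L ≡ F (mod 10)] column 5 reads P+L+carry(1)=F with P=8, L=7; with digits 0,1,2,3,4,5,7,8 already taken and all letters distinct, the only value for F is 6 ⇒ F=6.

Answer: A=2, F=6, H=4, L=7, P=8, R=0, S=5, T=3, Z=1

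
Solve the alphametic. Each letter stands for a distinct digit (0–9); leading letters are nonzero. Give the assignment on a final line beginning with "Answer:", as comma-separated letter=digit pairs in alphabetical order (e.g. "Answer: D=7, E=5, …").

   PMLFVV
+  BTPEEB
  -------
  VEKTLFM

Step 1. [col 1: V + B ≡ M (mod 10)] no forcing yet in column 1 (carry-in 0); M=0 is free and consistent — try it ⇒ M=0.
Step 2. [col 1: V + B ≡ M (mod 10)] B=9 is one option consistent with column 1 (V + B ≡ M (mod 10), carry-in 0) — take it. So B=9.
Step 3. [col 1: V + B ≡ M (mod 10)] column 1 reads V+B+carry(0)=M with B=9, M=0; with digits 0,9 already taken and all letters distinct, the only value for V is 1, so V=1.
Step 4. [col 2: V + E ≡ F (mod 10)] several values work for F in column 2 (V + E ≡ F (mod 10), carry-in 1); try F=8, so F=8.
Step 5. [col 2: V + E ≡ F (mod 10)] column 2 reads V+E+carry(1)=F with V=1, F=8; with digits 0,1,8,9 already taken and all letters distinct, the only value for E is 6. So E=6.
Step 6. [col 3: F + E ≡ L (mod 10)] column 3: given F=8, E=6, carry-in 0, and digits 0,1,6,8,9 already taken and all letters distinct, F+E≡L (mod 10) forces L=4, so L=4.
Step 7. [col 4: L + P ≡ T (mod 10)] several values work for T in column 4 (L + P ≡ T (mod 10), carry-in 1); try T=2, so T=2.
Step 8. [col 4: L + P ≡ T (mod 10)] column 4: given L=4, T=2, carry-in 1, and digits 0,1,2,4,6,8,9 already taken and all letters distinct, L+P≡T (mod 10) forces P=7 ⇒ P=7.
Step 9. [col 5: M + T ≡ K (mod 10)] column 5: given M=0, T=2, carry-in 1, and digits 0,1,2,4,6,7,8,9 already taken and all letters distinct, M+T≡K (mod 10) forces K=3, so K=3.

Answer: B=9, E=6, F=8, K=3, L=4, M=0, P=7, T=2, V=1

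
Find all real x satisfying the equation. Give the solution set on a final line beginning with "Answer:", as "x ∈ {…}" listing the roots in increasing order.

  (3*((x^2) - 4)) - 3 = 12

Step 1. [(3*((x^2) - 4)) - 3 = 12] peel the -3: add 3 from each side. So sub: 3*((x^2) - 4) = 15.
Step 2. [3*((x^2) - 4) = 15] divide by the outer 3. So div: (x^2) - 4 = 5.
Step 3. [(x^2) - 4 = 5] peel the -4: add 4 from each side ⇒ sub: x^2 = 9.
Step 4. [x^2 = 9] LHS squared, RHS 9 ≥ 0: apply √ (±) ⇒ sqrt: x = 3 or -3.

Answer: x ∈ {-3, 3}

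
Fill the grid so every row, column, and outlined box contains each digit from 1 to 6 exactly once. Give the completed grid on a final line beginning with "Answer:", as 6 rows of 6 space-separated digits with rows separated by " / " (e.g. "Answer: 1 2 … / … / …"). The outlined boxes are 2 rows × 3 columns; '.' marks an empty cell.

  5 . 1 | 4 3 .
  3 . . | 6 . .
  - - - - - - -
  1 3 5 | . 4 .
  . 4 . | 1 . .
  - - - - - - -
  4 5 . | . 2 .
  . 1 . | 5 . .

Step 1. [r6c5∈{6}] r6c5 is down to just 6 ⇒ r6c5=6.
Step 2. [r4c6∈{2,3,5,6}] row 4 places 3 nowhere but r4c6 ⇒ r4c6=3.
Step 3. [r2c6∈{1,2,5}] 5 has one home in col 6: r2c6 ⇒ r2c6=5.
Step 4. [r1c6∈{2}] r1c6 has the single candidate 2 ⇒ r1c6=2.
Step 5. [r5c3∈{3,6}] across row 5, 6 lands solely at r5c3, so r5c3=6.
Step 6. [r4c3∈{2}] only 2 remains possible at r4c3. So r4c3=2.
Step 7. [r4c5∈{5}] r4c5 has the single candidate 5, so r4c5=5.
Step 8. [r4c1∈{6}] r4c1 is down to just 6 ⇒ r4c1=6.
Step 9. [r2c2∈{2}] only 2 remains possible at r2c2. So r2c2=2.
Step 10. [r6c6∈{4}] r6c6 has the single candidate 4. So r6c6=4.
Step 11. [r3c4∈{2}] r3c4 has the single candidate 2. So r3c4=2.
Step 12. [r5c6∈{1}] only 1 remains possible at r5c6, so r5c6=1.
Step 13. [r6c3∈{3}] r6c3 is down to just 3 ⇒ r6c3=3.
Step 14. [r1c2∈{6}] nothing but 6 survives at r1c2. So r1c2=6.
Step 15. [r3c6∈{6}] r3c6's peers cover all but 6. So r3c6=6.
Step 16. [r2c3∈{4}] r2c3 is down to just 4, so r2c3=4.
Step 17. [r5c4∈{3}] nothing but 3 survives at r5c4, so r5c4=3.
Step 18. [r2c5∈{1}] only 1 remains possible at r2c5 ⇒ r2c5=1.
Step 19. [r6c1∈{2}] r6c1 is down to just 2, so r6c1=2.

Answer: 5 6 1 4 3 2 / 3 2 4 6 1 5 / 1 3 5 2 4 6 / 6 4 2 1 5 3 / 4 5 6 3 2 1 / 2 1 3 5 6 4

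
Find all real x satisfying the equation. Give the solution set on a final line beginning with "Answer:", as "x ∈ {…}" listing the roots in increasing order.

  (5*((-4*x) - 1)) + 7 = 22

Step 1. [(5*((-4*x) - 1)) + 7 = 22] 7 comes off first (subtract 7). So sub: 5*((-4*x) - 1) = 15.
Step 2. [5*((-4*x) - 1) = 15] 5 out front; divide by 5. So div: (-4*x) - 1 = 3.
Step 3. [(-4*x) - 1 = 3] 1 comes off first (add 1), so sub: -4*x = 4.
Step 4. [-4*x = 4] divide by the outer -4, so div: x = -1.

Answer: x ∈ {-1}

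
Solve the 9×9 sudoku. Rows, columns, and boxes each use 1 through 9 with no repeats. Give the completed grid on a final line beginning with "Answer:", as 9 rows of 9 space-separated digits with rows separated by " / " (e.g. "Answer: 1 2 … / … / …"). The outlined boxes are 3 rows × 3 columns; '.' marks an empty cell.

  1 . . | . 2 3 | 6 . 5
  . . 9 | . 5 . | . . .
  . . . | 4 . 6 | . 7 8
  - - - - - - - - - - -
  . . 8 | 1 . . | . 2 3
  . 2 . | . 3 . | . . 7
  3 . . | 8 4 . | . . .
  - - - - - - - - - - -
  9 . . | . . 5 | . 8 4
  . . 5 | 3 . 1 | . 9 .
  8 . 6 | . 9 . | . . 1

Step 1. [r6c9∈{6,9}] in col 9, 9 fits only at r6c9 ⇒ r6c9=9.
Step 2. [r2c4∈{7}] r2c4 has the single candidate 7 ⇒ r2c4=7.
Step 3. [r5c4∈{5,6,9}] in col 4, 5 fits only at r5c4, so r5c4=5.
Step 4. [r4c5∈{6,7}] 6 has one home in box 5: r4c5, so r4c5=6.
Step 5. [r1c8∈{4}] r1c8 has the single candidate 4, so r1c8=4.
Step 6. [r7c5∈{7}] only 7 remains possible at r7c5 ⇒ r7c5=7.
Step 7. [r5c3∈{1,4}] across col 3, 4 lands solely at r5c3, so r5c3=4.
Step 8. [r2c9∈{2}] only 2 remains possible at r2c9. So r2c9=2.
Step 9. [r5c1∈{6}] r5c1 has the single candidate 6, so r5c1=6.
Step 10. [r5c8∈{1}] nothing but 1 survives at r5c8. So r5c8=1.
Step 11. [r6c7∈{5}] nothing but 5 survives at r6c7, so r6c7=5.
Step 12. [r2c8∈{3}] only 3 remains possible at r2c8. So r2c8=3.
Step 13. [r9c4∈{2}] only 2 remains possible at r9c4, so r9c4=2.
Step 14. [r4c2∈{5,7,9}] col 2 places 9 nowhere but r4c2 ⇒ r4c2=9.
Step 15. [r2c1∈{4}] r2c1's peers cover all but 4. So r2c1=4.
Step 16. [r1c2∈{7,8}] across row 1, 8 lands solely at r1c2, so r1c2=8.
Step 17. [r4c1∈{5,7}] r4c1 is the only open cell in row 4 admitting 5, so r4c1=5.
Step 18. [r8c1∈{2,7}] 7 has one home in col 1: r8c1, so r8c1=7.
Step 19. [r7c3∈{1,2,3}] 2 has one home in box 7: r7c3 ⇒ r7c3=2.
Step 20. [r6c2∈{1,7}] across col 2, 7 lands solely at r6c2, so r6c2=7.
Step 21. [r7c7∈{3}] only 3 remains possible at r7c7. So r7c7=3.
Step 22. [r9c2∈{3,4}] in row 9, 3 fits only at r9c2 ⇒ r9c2=3.
Step 23. [r3c5∈{1}] r3c5's peers cover all but 1, so r3c5=1.
Step 24. [r5c7∈{8}] only 8 remains possible at r5c7 ⇒ r5c7=8.
Step 25. [r3c3∈{3}] r3c3's peers cover all but 3 ⇒ r3c3=3.
Step 26. [r2c7∈{1}] nothing but 1 survives at r2c7 ⇒ r2c7=1.
Step 27. [r3c7∈{9}] only 9 remains possible at r3c7 ⇒ r3c7=9.
Step 28. [r9c7∈{7}] r9c7 is down to just 7 ⇒ r9c7=7.
Step 29. [r9c6∈{4}] nothing but 4 survives at r9c6. So r9c6=4.
Step 30. [r3c1∈{2}] r3c1 is down to just 2 ⇒ r3c1=2.
Step 31. [r2c2∈{6}] only 6 remains possible at r2c2. So r2c2=6.
Step 32. [r2c6∈{8}] r2c6 has the single candidate 8, so r2c6=8.
Step 33. [r8c5∈{8}] r8c5 has the single candidate 8 ⇒ r8c5=8.
Step 34. [r4c7∈{4}] r4c7 is down to just 4, so r4c7=4.
Step 35. [r8c9∈{6}] r8c9 has the single candidate 6 ⇒ r8c9=6.
Step 36. [r7c2∈{1}] nothing but 1 survives at r7c2. So r7c2=1.
Step 37. [r5c6∈{9}] r5c6's peers cover all but 9. So r5c6=9.
Step 38. [r4c6∈{7}] nothing but 7 survives at r4c6. So r4c6=7.
Step 39. [r8c7∈{2}] only 2 remains possible at r8c7 ⇒ r8c7=2.
Step 40. [r1c4∈{9}] r1c4's peers cover all but 9 ⇒ r1c4=9.
Step 41. [r9c8∈{5}] r9c8 is down to just 5 ⇒ r9c8=5.
Step 42. [r6c6∈{2}] only 2 remains possible at r6c6 ⇒ r6c6=2.
Step 43. [r7c4∈{6}] nothing but 6 survives at r7c4, so r7c4=6.
Step 44. [r1c3∈{7}] r1c3's peers cover all but 7 ⇒ r1c3=7.
Step 45. [r3c2∈{5}] r3c2's peers cover all but 5 ⇒ r3c2=5.
Step 46. [r8c2∈{4}] r8c2 is down to just 4. So r8c2=4.
Step 47. [r6c8∈{6}] only 6 remains possible at r6c8 ⇒ r6c8=6.
Step 48. [r6c3∈{1}] nothing but 1 survives at r6c3, so r6c3=1.

Answer: 1 8 7 9 2 3 6 4 5 / 4 6 9 7 5 8 1 3 2 / 2 5 3 4 1 6 9 7 8 / 5 9 8 1 6 7 4 2 3 / 6 2 4 5 3 9 8 1 7 / 3 7 1 8 4 2 5 6 9 / 9 1 2 6 7 5 3 8 4 / 7 4 5 3 8 1 2 9 6 / 8 3 6 2 9 4 7 5 1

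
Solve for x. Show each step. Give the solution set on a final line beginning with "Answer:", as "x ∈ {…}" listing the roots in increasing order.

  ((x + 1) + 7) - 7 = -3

Step 1. [((x + 1) + 7) - 7 = -3] add 7: x sits inside (… - 7). So sub: (x + 1) + 7 = 4.
Step 2. [(x + 1) + 7 = 4] 7 comes off first (subtract 7). So sub: x + 1 = -3.
Step 3. [x + 1 = -3] peel the +1: subtract 1 from each side ⇒ sub: x = -4.

Answer: x ∈ {-4}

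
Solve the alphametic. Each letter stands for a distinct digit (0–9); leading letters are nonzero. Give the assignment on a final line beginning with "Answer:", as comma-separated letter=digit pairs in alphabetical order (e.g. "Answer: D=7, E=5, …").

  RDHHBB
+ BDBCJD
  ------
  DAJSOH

Step 1. [col 1: B + D ≡ H (mod 10)] column 1 (B + D ≡ H (mod 10), carry-in 0) doesn't pin D yet; pick D=6 and continue ⇒ D=6.
Step 2. [col 1: B + D ≡ H (mod 10)] column 1 (B + D ≡ H (mod 10), carry-in 0) doesn't pin B yet; pick B=1 and continue ⇒ B=1.
Step 3. [col 1: B + D ≡ H (mod 10)] column 1 reads B+D+carry(0)=H with B=1, D=6; with digits 1,6 already taken and all letters distinct, the only value for H is 7 ⇒ H=7.
Step 4. [col 2: B + J ≡ O (mod 10)] several values work for J in column 2 (B + J ≡ O (mod 10), carry-in 0); try J=9 ⇒ J=9.
Step 5. [col 2: B + J ≡ O (mod 10)] from column 2 (B=1, J=9, carry-in 0, digits 1,6,7,9 already taken and all letters distinct): O must equal 0. So O=0.
Step 6. [col 3: H + C ≡ S (mod 10)] column 3 (H + C ≡ S (mod 10), carry-in 1) doesn't pin S yet; pick S=3 and continue, so S=3.
Step 7. [col 3: H + C ≡ S (mod 10)] from column 3 (H=7, S=3, carry-in 1, digits 0,1,3,6,7,9 already taken and all letters distinct): C must equal 5. So C=5.
Step 8. [col 5: D + D ≡ A (mod 10)] in column 5 we have D+D≡A with carry-in 0; given D=6 and digits 0,1,3,5,6,7,9 already taken and all letters distinct, that pins A to 2. So A=2.
Step 9. [col 6: R + B ≡ D (mod 10)] column 6: given B=1, D=6, carry-in 1, and digits 0,1,2,3,5,6,7,9 already taken and all letters distinct, R+B≡D (mod 10) forces R=4. So R=4.

Answer: A=2, B=1, C=5, D=6, H=7, J=9, O=0, R=4, S=3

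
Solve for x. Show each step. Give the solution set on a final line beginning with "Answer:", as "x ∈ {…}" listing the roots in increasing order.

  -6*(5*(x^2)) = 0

Step 1. [-6*(5*(x^2)) = 0] leading coefficient -6: divide by -6 ⇒ div: 5*(x^2) = 0.
Step 2. [5*(x^2) = 0] divide by the outer 5, so div: x^2 = 0.
Step 3. [x^2 = 0] LHS squared, RHS 0 ≥ 0: apply √ (±), so sqrt: x = 0.

Answer: x ∈ {0}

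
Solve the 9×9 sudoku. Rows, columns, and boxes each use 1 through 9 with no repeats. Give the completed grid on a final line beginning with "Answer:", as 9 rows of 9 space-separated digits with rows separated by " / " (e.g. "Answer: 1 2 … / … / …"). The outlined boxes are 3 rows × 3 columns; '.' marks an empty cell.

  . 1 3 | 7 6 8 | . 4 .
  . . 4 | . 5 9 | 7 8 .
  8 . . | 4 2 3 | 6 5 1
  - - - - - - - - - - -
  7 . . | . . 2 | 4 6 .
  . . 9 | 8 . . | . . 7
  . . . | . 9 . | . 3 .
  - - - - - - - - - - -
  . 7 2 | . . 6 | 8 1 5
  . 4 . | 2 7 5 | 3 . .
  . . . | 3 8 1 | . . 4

Step 1. [r5c8∈{2}] nothing but 2 survives at r5c8 ⇒ r5c8=2.
Step 2. [r1c1∈{2,5,9}] 5 has one home in row 1: r1c1, so r1c1=5.
Step 3. [r6c4∈{1,5,6}] 6 has one home in col 4: r6c4 ⇒ r6c4=6.
Step 4. [r8c3∈{1,6,8}] r8c3 is the only open cell in row 8 admitting 8. So r8c3=8.
Step 5. [r9c3∈{5,6}] col 3 places 6 nowhere but r9c3. So r9c3=6.
Step 6. [r9c1∈{9}] r9c1 has the single candidate 9 ⇒ r9c1=9.
Step 7. [r4c4∈{1,5}] r4c4 is the only open cell in col 4 admitting 5 ⇒ r4c4=5.
Step 8. [r6c3∈{1,5}] r6c3 is the only open cell in col 3 admitting 5 ⇒ r6c3=5.
Step 9. [r4c3∈{1}] nothing but 1 survives at r4c3. So r4c3=1.
Step 10. [r4c9∈{8,9}] in row 4, 9 fits only at r4c9. So r4c9=9.
Step 11. [r5c5∈{1,3,4}] 1 has one home in col 5: r5c5 ⇒ r5c5=1.
Step 12. [r4c2∈{3,8}] row 4 places 8 nowhere but r4c2, so r4c2=8.
Step 13. [r1c9∈{2}] r1c9 is down to just 2. So r1c9=2.
Step 14. [r5c2∈{3,6}] col 2 places 3 nowhere but r5c2 ⇒ r5c2=3.
Step 15. [r2c2∈{2,6}] col 2 places 6 nowhere but r2c2, so r2c2=6.
Step 16. [r5c6∈{4}] r5c6's peers cover all but 4. So r5c6=4.
Step 17. [r2c1∈{2}] nothing but 2 survives at r2c1. So r2c1=2.
Step 18. [r1c7∈{9}] r1c7 has the single candidate 9. So r1c7=9.
Step 19. [r4c5∈{3}] r4c5's peers cover all but 3 ⇒ r4c5=3.
Step 20. [r3c2∈{9}] only 9 remains possible at r3c2 ⇒ r3c2=9.
Step 21. [r9c7∈{2}] only 2 remains possible at r9c7 ⇒ r9c7=2.
Step 22. [r2c9∈{3}] only 3 remains possible at r2c9. So r2c9=3.
Step 23. [r5c7∈{5}] nothing but 5 survives at r5c7, so r5c7=5.
Step 24. [r8c8∈{9}] r8c8 has the single candidate 9, so r8c8=9.
Step 25. [r7c5∈{4}] r7c5's peers cover all but 4, so r7c5=4.
Step 26. [r6c2∈{2}] only 2 remains possible at r6c2 ⇒ r6c2=2.
Step 27. [r8c1∈{1}] r8c1 has the single candidate 1 ⇒ r8c1=1.
Step 28. [r7c4∈{9}] r7c4 is down to just 9, so r7c4=9.
Step 29. [r2c4∈{1}] r2c4's peers cover all but 1, so r2c4=1.
Step 30. [r3c3∈{7}] r3c3 has the single candidate 7, so r3c3=7.
Step 31. [r7c1∈{3}] r7c1 has the single candidate 3. So r7c1=3.
Step 32. [r9c8∈{7}] r9c8 has the single candidate 7 ⇒ r9c8=7.
Step 33. [r8c9∈{6}] r8c9's peers cover all but 6. So r8c9=6.
Step 34. [r6c7∈{1}] nothing but 1 survives at r6c7 ⇒ r6c7=1.
Step 35. [r9c2∈{5}] r9c2 has the single candidate 5 ⇒ r9c2=5.
Step 36. [r6c6∈{7}] r6c6's peers cover all but 7 ⇒ r6c6=7.
Step 37. [r6c1∈{4}] r6c1 has the single candidate 4. So r6c1=4.
Step 38. [r6c9∈{8}] r6c9 has the single candidate 8, so r6c9=8.
Step 39. [r5c1∈{6}] r5c1's peers cover all but 6 ⇒ r5c1=6.

Answer: 5 1 3 7 6 8 9 4 2 / 2 6 4 1 5 9 7 8 3 / 8 9 7 4 2 3 6 5 1 / 7 8 1 5 3 2 4 6 9 / 6 3 9 8 1 4 5 2 7 / 4 2 5 6 9 7 1 3 8 / 3 7 2 9 4 6 8 1 5 / 1 4 8 2 7 5 3 9 6 / 9 5 6 3 8 1 2 7 4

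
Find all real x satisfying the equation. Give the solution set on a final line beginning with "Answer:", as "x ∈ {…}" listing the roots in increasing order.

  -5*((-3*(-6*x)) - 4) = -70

Step 1. [-5*((-3*(-6*x)) - 4) = -70] LHS = -5·(…); ÷-5 both sides, so div: (-3*(-6*x)) - 4 = 14.
Step 2. [(-3*(-6*x)) - 4 = 14] the outer -4 inverts by adding 4, so sub: -3*(-6*x) = 18.
Step 3. [-3*(-6*x) = 18] LHS = -3·(…); ÷-3 both sides. So div: -6*x = -6.
Step 4. [-6*x = -6] leading coefficient -6: divide by -6. So div: x = 1.

Answer: x ∈ {1}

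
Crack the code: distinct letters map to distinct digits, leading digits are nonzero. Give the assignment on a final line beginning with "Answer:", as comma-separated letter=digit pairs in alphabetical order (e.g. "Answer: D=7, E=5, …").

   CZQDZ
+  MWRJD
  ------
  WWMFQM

Step 1. [col 1: Z + D ≡ M (mod 10)] no forcing yet in column 1 (carry-in 0); M=8 is free and consistent — try it. So M=8.
Step 2. [col 1: Z + D ≡ M (mod 10)] column 1 (Z + D ≡ M (mod 10), carry-in 0) doesn't pin Z yet; pick Z=6 and continue. So Z=6.
Step 3. [col 1: Z + D ≡ M (mod 10)] column 1 reads Z+D+carry(0)=M with Z=6, M=8; with digits 6,8 already taken and all letters distinct, the only value for D is 2. So D=2.
Step 4. [col 2: D + J ≡ Q (mod 10)] column 2 (D + J ≡ Q (mod 10), carry-in 0) doesn't pin Q yet; pick Q=9 and continue. So Q=9.
Step 5. [W] the sum has 6 digits but both addends have 5; that extra leading digit W is the final carry, namely 1, so W=1.
Step 6. [col 2: D + J ≡ Q (mod 10)] column 2 reads D+J+carry(0)=Q with D=2, Q=9; with digits 1,2,6,8,9 already taken and all letters distinct, the only value for J is 7 ⇒ J=7.
Step 7. [col 3: Q + R ≡ F (mod 10)] column 3 (Q + R ≡ F (mod 10), carry-in 0) doesn't pin F yet; pick F=4 and continue ⇒ F=4.
Step 8. [col 3: Q + R ≡ F (mod 10)] column 3: given Q=9, F=4, carry-in 0, and digits 1,2,4,6,7,8,9 already taken and all letters distinct, Q+R≡F (mod 10) forces R=5, so R=5.
Step 9. [col 5: C + M ≡ W (mod 10)] column 5: given M=8, W=1, carry-in 0, and digits 1,2,4,5,6,7,8,9 already taken and all letters distinct, C+M≡W (mod 10) forces C=3, so C=3.

Answer: C=3, D=2, F=4, J=7, M=8, Q=9, R=5, W=1, Z=6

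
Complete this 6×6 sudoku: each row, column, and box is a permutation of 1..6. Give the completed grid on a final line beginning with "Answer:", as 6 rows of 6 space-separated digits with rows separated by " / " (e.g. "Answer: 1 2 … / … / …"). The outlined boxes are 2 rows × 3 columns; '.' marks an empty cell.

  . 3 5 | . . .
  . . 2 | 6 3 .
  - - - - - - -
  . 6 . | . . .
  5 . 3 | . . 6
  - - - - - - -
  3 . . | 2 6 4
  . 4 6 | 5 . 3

Step 1. [r2c2∈{1}] r2c2 is down to just 1. So r2c2=1.
Step 2. [r3c5∈{1,2,4,5}] col 5 places 5 nowhere but r3c5, so r3c5=5.
Step 3. [r6c5∈{1}] r6c5's peers cover all but 1. So r6c5=1.
Step 4. [r3c1∈{1,2,4}] 1 has one home in col 1: r3c1, so r3c1=1.
Step 5. [r1c6∈{1,2}] r1c6 is the only open cell in col 6 admitting 1. So r1c6=1.
Step 6. [r1c4∈{4}] only 4 remains possible at r1c4, so r1c4=4.
Step 7. [r4c5∈{2,4}] 4 has one home in row 4: r4c5. So r4c5=4.
Step 8. [r1c1∈{6}] nothing but 6 survives at r1c1, so r1c1=6.
Step 9. [r2c1∈{4}] only 4 remains possible at r2c1 ⇒ r2c1=4.
Step 10. [r5c2∈{5}] r5c2 is down to just 5 ⇒ r5c2=5.
Step 11. [r5c3∈{1}] r5c3 is down to just 1. So r5c3=1.
Step 12. [r2c6∈{5}] r2c6's peers cover all but 5 ⇒ r2c6=5.
Step 13. [r4c2∈{2}] nothing but 2 survives at r4c2 ⇒ r4c2=2.
Step 14. [r1c5∈{2}] nothing but 2 survives at r1c5. So r1c5=2.
Step 15. [r3c3∈{4}] nothing but 4 survives at r3c3, so r3c3=4.
Step 16. [r6c1∈{2}] r6c1 has the single candidate 2 ⇒ r6c1=2.
Step 17. [r3c6∈{2}] only 2 remains possible at r3c6, so r3c6=2.
Step 18. [r4c4∈{1}] r4c4's peers cover all but 1. So r4c4=1.
Step 19. [r3c4∈{3}] r3c4 has the single candidate 3 ⇒ r3c4=3.

Answer: 6 3 5 4 2 1 / 4 1 2 6 3 5 / 1 6 4 3 5 2 / 5 2 3 1 4 6 / 3 5 1 2 6 4 / 2 4 6 5 1 3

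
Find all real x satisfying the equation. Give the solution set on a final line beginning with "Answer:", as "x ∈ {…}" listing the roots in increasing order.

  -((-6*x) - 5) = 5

Step 1. [-((-6*x) - 5) = 5] leading − — multiply by −1 ⇒ neg: (-6*x) - 5 = -5.
Step 2. [(-6*x) - 5 = -5] -5 is outermost — add 5 both sides. So sub: -6*x = 0.
Step 3. [-6*x = 0] divide by the outer -6, so div: x = 0.

Answer: x ∈ {0}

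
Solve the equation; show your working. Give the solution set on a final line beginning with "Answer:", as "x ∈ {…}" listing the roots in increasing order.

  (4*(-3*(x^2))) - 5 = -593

Step 1. [(4*(-3*(x^2))) - 5 = -593] add 5: x sits inside (… - 5), so sub: 4*(-3*(x^2)) = -588.
Step 2. [4*(-3*(x^2)) = -588] 4 out front; divide by 4, so div: -3*(x^2) = -147.
Step 3. [-3*(x^2) = -147] LHS = -3·(…); ÷-3 both sides ⇒ div: x^2 = 49.
Step 4. [x^2 = 49] LHS squared, RHS 49 ≥ 0: apply √ (±) ⇒ sqrt: x = 7 or -7.

Answer: x ∈ {-7, 7}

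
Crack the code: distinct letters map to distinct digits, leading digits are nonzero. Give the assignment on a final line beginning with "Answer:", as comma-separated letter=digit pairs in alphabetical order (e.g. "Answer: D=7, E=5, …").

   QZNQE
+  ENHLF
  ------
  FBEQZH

Step 1. [col 1: E + F ≡ H (mod 10)] column 1 (E + F ≡ H (mod 10), carry-in 0) doesn't pin F yet; pick F=1 and continue, so F=1.
Step 2. [col 1: E + F ≡ H (mod 10)] E=7 is one option consistent with column 1 (E + F ≡ H (mod 10), carry-in 0) — take it, so E=7.
Step 3. [col 1: E + F ≡ H (mod 10)] in column 1 we have E+F≡H with carry-in 0; given E=7, F=1 and digits 1,7 already taken and all letters distinct, that pins H to 8, so H=8.
Step 4. [col 2: Q + L ≡ Z (mod 10)] L=9 is one option consistent with column 2 (Q + L ≡ Z (mod 10), carry-in 0) — take it ⇒ L=9.
Step 5. [col 2: Q + L ≡ Z (mod 10)] column 2 (Q + L ≡ Z (mod 10), carry-in 0) doesn't pin Q yet; pick Q=3 and continue, so Q=3.
Step 6. [col 2: Q + L ≡ Z (mod 10)] from column 2 (Q=3, L=9, carry-in 0, digits 1,3,7,8,9 already taken and all letters distinct): Z must equal 2 ⇒ Z=2.
Step 7. [col 3: N + H ≡ Q (mod 10)] from column 3 (H=8, Q=3, carry-in 1, digits 1,2,3,7,8,9 already taken and all letters distinct): N must equal 4, so N=4.
Step 8. [col 5: Q + E ≡ B (mod 10)] in column 5 we have Q+E≡B with carry-in 0; given Q=3, E=7 and digits 1,2,3,4,7,8,9 already taken and all letters distinct, that pins B to 0, so B=0.

Answer: B=0, E=7, F=1, H=8, L=9, N=4, Q=3, Z=2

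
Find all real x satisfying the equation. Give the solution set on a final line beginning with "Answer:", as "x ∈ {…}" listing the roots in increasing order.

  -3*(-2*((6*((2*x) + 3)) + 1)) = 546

Step 1. [-3*(-2*((6*((2*x) + 3)) + 1)) = 546] -3·(inner) — divide through by -3, so div: -2*((6*((2*x) + 3)) + 1) = -182.
Step 2. [-2*((6*((2*x) + 3)) + 1) = -182] divide by the outer -2, so div: (6*((2*x) + 3)) + 1 = 91.
Step 3. [(6*((2*x) + 3)) + 1 = 91] +1 is outermost — subtract 1 both sides, so sub: 6*((2*x) + 3) = 90.
Step 4. [6*((2*x) + 3) = 90] leading coefficient 6: divide by 6 ⇒ div: (2*x) + 3 = 15.
Step 5. [(2*x) + 3 = 15] subtract 3: x sits inside (… + 3). So sub: 2*x = 12.
Step 6. [2*x = 12] 2 out front; divide by 2 ⇒ div: x = 6.

Answer: x ∈ {6}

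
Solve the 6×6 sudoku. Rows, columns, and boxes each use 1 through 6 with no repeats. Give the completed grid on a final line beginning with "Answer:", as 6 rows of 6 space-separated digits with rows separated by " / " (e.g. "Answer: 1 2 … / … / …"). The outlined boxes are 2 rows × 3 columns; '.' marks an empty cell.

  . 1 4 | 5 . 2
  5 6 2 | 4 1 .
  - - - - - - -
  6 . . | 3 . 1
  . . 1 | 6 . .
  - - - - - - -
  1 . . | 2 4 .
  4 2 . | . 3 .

Step 1. [r3c3∈{5}] nothing but 5 survives at r3c3. So r3c3=5.
Step 2. [r6c6∈{5,6}] across row 6, 5 lands solely at r6c6. So r6c6=5.
Step 3. [r5c3∈{3,6}] across col 3, 3 lands solely at r5c3. So r5c3=3.
Step 4. [r4c2∈{3,4}] across col 2, 3 lands solely at r4c2 ⇒ r4c2=3.
Step 5. [r3c5∈{2}] r3c5's peers cover all but 2. So r3c5=2.
Step 6. [r4c5∈{5}] only 5 remains possible at r4c5. So r4c5=5.
Step 7. [r5c6∈{6}] nothing but 6 survives at r5c6 ⇒ r5c6=6.
Step 8. [r1c5∈{6}] r1c5's peers cover all but 6, so r1c5=6.
Step 9. [r6c4∈{1}] only 1 remains possible at r6c4. So r6c4=1.
Step 10. [r4c1∈{2}] nothing but 2 survives at r4c1, so r4c1=2.
Step 11. [r3c2∈{4}] r3c2 is down to just 4, so r3c2=4.
Step 12. [r4c6∈{4}] r4c6 is down to just 4. So r4c6=4.
Step 13. [r6c3∈{6}] r6c3 is down to just 6. So r6c3=6.
Step 14. [r5c2∈{5}] nothing but 5 survives at r5c2 ⇒ r5c2=5.
Step 15. [r2c6∈{3}] r2c6 is down to just 3 ⇒ r2c6=3.
Step 16. [r1c1∈{3}] r1c1's peers cover all but 3 ⇒ r1c1=3.

Answer: 3 1 4 5 6 2 / 5 6 2 4 1 3 / 6 4 5 3 2 1 / 2 3 1 6 5 4 / 1 5 3 2 4 6 / 4 2 6 1 3 5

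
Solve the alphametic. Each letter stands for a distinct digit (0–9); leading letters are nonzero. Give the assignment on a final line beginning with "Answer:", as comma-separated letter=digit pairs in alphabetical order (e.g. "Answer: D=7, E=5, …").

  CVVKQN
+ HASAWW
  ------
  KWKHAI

Step 1. [col 1: N + W ≡ I (mod 10)] no forcing yet in column 1 (carry-in 0); N=7 is free and consistent — try it ⇒ N=7.
Step 2. [col 1: N + W ≡ I (mod 10)] column 1 (N + W ≡ I (mod 10), carry-in 0) doesn't pin W yet; pick W=2 and continue. So W=2.
Step 3. [col 1: N + W ≡ I (mod 10)] from column 1 (N=7, W=2, carry-in 0, digits 2,7 already taken and all letters distinct): I must equal 9, so I=9.
Step 4. [col 2: Q + W ≡ A (mod 10)] A=8 is one option consistent with column 2 (Q + W ≡ A (mod 10), carry-in 0) — take it, so A=8.
Step 5. [col 2: Q + W ≡ A (mod 10)] in column 2 we have Q+W≡A with carry-in 0; given W=2, A=8 and digits 2,7,8,9 already taken and all letters distinct, that pins Q to 6 ⇒ Q=6.
Step 6. [col 3: K + A ≡ H (mod 10)] column 3 (K + A ≡ H (mod 10), carry-in 0) doesn't pin H yet; pick H=3 and continue, so H=3.
Step 7. [col 3: K + A ≡ H (mod 10)] column 3 reads K+A+carry(0)=H with A=8, H=3; with digits 2,3,6,7,8,9 already taken and all letters distinct, the only value for K is 5 ⇒ K=5.
Step 8. [col 4: V + S ≡ K (mod 10)] column 4 (V + S ≡ K (mod 10), carry-in 1) doesn't pin S yet; pick S=0 and continue, so S=0.
Step 9. [col 4: V + S ≡ K (mod 10)] in column 4 we have V+S≡K with carry-in 1; given S=0, K=5 and digits 0,2,3,5,6,7,8,9 already taken and all letters distinct, that pins V to 4 ⇒ V=4.
Step 10. [col 6: C + H ≡ K (mod 10)] column 6 reads C+H+carry(1)=K with H=3, K=5; with digits 0,2,3,4,5,6,7,8,9 already taken and all letters distinct, the only value for C is 1 ⇒ C=1.

Answer: A=8, C=1, H=3, I=9, K=5, N=7, Q=6, S=0, V=4, W=2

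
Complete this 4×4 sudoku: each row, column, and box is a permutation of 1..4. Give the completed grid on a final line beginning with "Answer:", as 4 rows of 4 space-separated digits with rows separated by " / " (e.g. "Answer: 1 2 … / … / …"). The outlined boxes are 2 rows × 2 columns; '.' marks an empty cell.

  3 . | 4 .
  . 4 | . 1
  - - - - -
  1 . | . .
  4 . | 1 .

Step 1. [r1c4∈{2}] r1c4 has the single candidate 2 ⇒ r1c4=2.
Step 2. [r4c4∈{3}] only 3 remains possible at r4c4, so r4c4=3.
Step 3. [r4c2∈{2}] r4c2's peers cover all but 2 ⇒ r4c2=2.
Step 4. [r1c2∈{1}] only 1 remains possible at r1c2. So r1c2=1.
Step 5. [r3c4∈{4}] r3c4 is down to just 4. So r3c4=4.
Step 6. [r3c3∈{2}] only 2 remains possible at r3c3, so r3c3=2.
Step 7. [r2c1∈{2}] only 2 remains possible at r2c1. So r2c1=2.
Step 8. [r3c2∈{3}] nothing but 3 survives at r3c2. So r3c2=3.
Step 9. [r2c3∈{3}] r2c3's peers cover all but 3 ⇒ r2c3=3.

Answer: 3 1 4 2 / 2 4 3 1 / 1 3 2 4 / 4 2 1 3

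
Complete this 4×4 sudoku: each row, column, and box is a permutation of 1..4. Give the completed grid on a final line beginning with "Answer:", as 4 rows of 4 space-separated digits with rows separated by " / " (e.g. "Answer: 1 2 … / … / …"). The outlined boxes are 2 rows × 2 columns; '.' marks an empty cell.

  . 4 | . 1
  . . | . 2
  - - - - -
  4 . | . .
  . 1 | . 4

Step 1. [r2c2∈{3}] only 3 remains possible at r2c2 ⇒ r2c2=3.
Step 2. [r4c1∈{2,3}] across col 1, 3 lands solely at r4c1, so r4c1=3.
Step 3. [r3c3∈{1,2,3}] r3c3 is the only open cell in row 3 admitting 1. So r3c3=1.
Step 4. [r1c1∈{2}] r1c1 is down to just 2. So r1c1=2.
Step 5. [r2c3∈{4}] r2c3's peers cover all but 4. So r2c3=4.
Step 6. [r4c3∈{2}] nothing but 2 survives at r4c3 ⇒ r4c3=2.
Step 7. [r3c4∈{3}] r3c4 has the single candidate 3. So r3c4=3.
Step 8. [r2c1∈{1}] nothing but 1 survives at r2c1 ⇒ r2c1=1.
Step 9. [r1c3∈{3}] r1c3's peers cover all but 3, so r1c3=3.
Step 10. [r3c2∈{2}] r3c2's peers cover all but 2. So r3c2=2.

Answer: 2 4 3 1 / 1 3 4 2 / 4 2 1 3 / 3 1 2 4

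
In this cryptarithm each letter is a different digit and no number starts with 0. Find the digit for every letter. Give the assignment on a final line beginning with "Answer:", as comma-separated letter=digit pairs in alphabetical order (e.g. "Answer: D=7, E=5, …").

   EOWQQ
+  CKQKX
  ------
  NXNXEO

Step 1. [N] N is the leading digit of a 6-digit sum of two 5-digit numbers; the final carry is exactly 1. So N=1.
Step 2. [col 1: Q + X ≡ O (mod 10)] column 1 (Q + X ≡ O (mod 10), carry-in 0) doesn't pin Q yet; pick Q=2 and continue, so Q=2.
Step 3. [col 1: Q + X ≡ O (mod 10)] several values work for X in column 1 (Q + X ≡ O (mod 10), carry-in 0); try X=5 ⇒ X=5.
Step 4. [col 1: Q + X ≡ O (mod 10)] from column 1 (Q=2, X=5, carry-in 0, digits 1,2,5 already taken and all letters distinct): O must equal 7, so O=7.
Step 5. [col 2: Q + K ≡ E (mod 10)] K=4 is one option consistent with column 2 (Q + K ≡ E (mod 10), carry-in 0) — take it. So K=4.
Step 6. [col 2: Q + K ≡ E (mod 10)] column 2 reads Q+K+carry(0)=E with Q=2, K=4; with digits 1,2,4,5,7 already taken and all letters distinct, the only value for E is 6, so E=6.
Step 7. [col 3: W + Q ≡ X (mod 10)] column 3 reads W+Q+carry(0)=X with Q=2, X=5; with digits 1,2,4,5,6,7 already taken and all letters distinct, the only value for W is 3 ⇒ W=3.
Step 8. [col 5: E + C ≡ X (mod 10)] from column 5 (E=6, X=5, carry-in 1, digits 1,2,3,4,5,6,7 already taken and all letters distinct): C must equal 8, so C=8.

Answer: C=8, E=6, K=4, N=1, O=7, Q=2, W=3, X=5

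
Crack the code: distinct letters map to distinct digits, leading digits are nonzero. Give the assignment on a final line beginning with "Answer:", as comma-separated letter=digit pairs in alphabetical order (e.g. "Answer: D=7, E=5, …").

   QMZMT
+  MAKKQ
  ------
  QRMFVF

Step 1. [col 1: T + Q ≡ F (mod 10)] column 1 (T + Q ≡ F (mod 10), carry-in 0) doesn't pin Q yet; pick Q=1 and continue. So Q=1.
Step 2. [col 1: T + Q ≡ F (mod 10)] column 1 (T + Q ≡ F (mod 10), carry-in 0) doesn't pin T yet; pick T=3 and continue ⇒ T=3.
Step 3. [col 1: T + Q ≡ F (mod 10)] column 1: given T=3, Q=1, carry-in 0, and digits 1,3 already taken and all letters distinct, T+Q≡F (mod 10) forces F=4 ⇒ F=4.
Step 4. [col 2: M + K ≡ V (mod 10)] no forcing yet in column 2 (carry-in 0); M=8 is free and consistent — try it, so M=8.
Step 5. [col 2: M + K ≡ V (mod 10)] K=7 is one option consistent with column 2 (M + K ≡ V (mod 10), carry-in 0) — take it, so K=7.
Step 6. [col 2: M + K ≡ V (mod 10)] in column 2 we have M+K≡V with carry-in 0; given M=8, K=7 and digits 1,3,4,7,8 already taken and all letters distinct, that pins V to 5, so V=5.
Step 7. [col 3: Z + K ≡ F (mod 10)] in column 3 we have Z+K≡F with carry-in 1; given K=7, F=4 and digits 1,3,4,5,7,8 already taken and all letters distinct, that pins Z to 6. So Z=6.
Step 8. [col 4: M + A ≡ M (mod 10)] column 4 reads M+A+carry(1)=M with M=8; with digits 1,3,4,5,6,7,8 already taken and all letters distinct, the only value for A is 9, so A=9.
Step 9. [col 5: Q + M ≡ R (mod 10)] column 5 reads Q+M+carry(1)=R with Q=1, M=8; with digits 1,3,4,5,6,7,8,9 already taken and all letters distinct, the only value for R is 0 ⇒ R=0.

Answer: A=9, F=4, K=7, M=8, Q=1, R=0, T=3, V=5, Z=6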